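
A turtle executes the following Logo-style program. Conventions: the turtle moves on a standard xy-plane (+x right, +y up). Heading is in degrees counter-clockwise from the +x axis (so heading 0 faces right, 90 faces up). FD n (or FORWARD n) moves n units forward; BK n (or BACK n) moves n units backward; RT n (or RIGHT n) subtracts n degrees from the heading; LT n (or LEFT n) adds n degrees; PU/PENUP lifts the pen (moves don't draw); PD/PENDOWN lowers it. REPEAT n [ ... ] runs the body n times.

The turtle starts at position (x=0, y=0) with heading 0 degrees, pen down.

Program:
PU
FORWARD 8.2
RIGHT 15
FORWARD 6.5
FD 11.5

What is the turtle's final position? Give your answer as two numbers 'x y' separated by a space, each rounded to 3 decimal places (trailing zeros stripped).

Answer: 25.587 -4.659

Derivation:
Executing turtle program step by step:
Start: pos=(0,0), heading=0, pen down
PU: pen up
FD 8.2: (0,0) -> (8.2,0) [heading=0, move]
RT 15: heading 0 -> 345
FD 6.5: (8.2,0) -> (14.479,-1.682) [heading=345, move]
FD 11.5: (14.479,-1.682) -> (25.587,-4.659) [heading=345, move]
Final: pos=(25.587,-4.659), heading=345, 0 segment(s) drawn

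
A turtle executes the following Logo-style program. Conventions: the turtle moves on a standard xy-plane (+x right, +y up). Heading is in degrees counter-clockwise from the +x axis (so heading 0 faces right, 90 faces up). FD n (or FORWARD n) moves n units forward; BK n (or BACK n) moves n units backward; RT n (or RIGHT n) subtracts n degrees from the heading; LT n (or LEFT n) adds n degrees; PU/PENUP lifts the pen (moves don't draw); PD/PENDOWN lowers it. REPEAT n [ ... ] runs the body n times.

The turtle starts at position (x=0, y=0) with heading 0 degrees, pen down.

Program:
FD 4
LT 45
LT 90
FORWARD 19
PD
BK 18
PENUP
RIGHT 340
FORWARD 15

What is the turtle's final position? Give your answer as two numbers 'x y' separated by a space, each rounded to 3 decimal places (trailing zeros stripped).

Answer: -10.302 7.046

Derivation:
Executing turtle program step by step:
Start: pos=(0,0), heading=0, pen down
FD 4: (0,0) -> (4,0) [heading=0, draw]
LT 45: heading 0 -> 45
LT 90: heading 45 -> 135
FD 19: (4,0) -> (-9.435,13.435) [heading=135, draw]
PD: pen down
BK 18: (-9.435,13.435) -> (3.293,0.707) [heading=135, draw]
PU: pen up
RT 340: heading 135 -> 155
FD 15: (3.293,0.707) -> (-10.302,7.046) [heading=155, move]
Final: pos=(-10.302,7.046), heading=155, 3 segment(s) drawn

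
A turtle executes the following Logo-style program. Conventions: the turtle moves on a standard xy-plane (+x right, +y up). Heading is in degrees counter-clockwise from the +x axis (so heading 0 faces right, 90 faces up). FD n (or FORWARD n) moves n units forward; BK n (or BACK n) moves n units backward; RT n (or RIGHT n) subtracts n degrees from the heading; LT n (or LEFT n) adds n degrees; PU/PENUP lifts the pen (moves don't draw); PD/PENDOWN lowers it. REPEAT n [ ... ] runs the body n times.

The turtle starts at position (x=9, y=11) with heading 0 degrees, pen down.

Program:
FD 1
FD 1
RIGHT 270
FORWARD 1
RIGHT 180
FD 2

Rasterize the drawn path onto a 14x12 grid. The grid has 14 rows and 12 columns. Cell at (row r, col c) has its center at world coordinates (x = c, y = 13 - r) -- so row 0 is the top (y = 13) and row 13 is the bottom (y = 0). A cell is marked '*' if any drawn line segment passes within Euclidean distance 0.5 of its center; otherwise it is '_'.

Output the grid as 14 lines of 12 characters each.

Segment 0: (9,11) -> (10,11)
Segment 1: (10,11) -> (11,11)
Segment 2: (11,11) -> (11,12)
Segment 3: (11,12) -> (11,10)

Answer: ____________
___________*
_________***
___________*
____________
____________
____________
____________
____________
____________
____________
____________
____________
____________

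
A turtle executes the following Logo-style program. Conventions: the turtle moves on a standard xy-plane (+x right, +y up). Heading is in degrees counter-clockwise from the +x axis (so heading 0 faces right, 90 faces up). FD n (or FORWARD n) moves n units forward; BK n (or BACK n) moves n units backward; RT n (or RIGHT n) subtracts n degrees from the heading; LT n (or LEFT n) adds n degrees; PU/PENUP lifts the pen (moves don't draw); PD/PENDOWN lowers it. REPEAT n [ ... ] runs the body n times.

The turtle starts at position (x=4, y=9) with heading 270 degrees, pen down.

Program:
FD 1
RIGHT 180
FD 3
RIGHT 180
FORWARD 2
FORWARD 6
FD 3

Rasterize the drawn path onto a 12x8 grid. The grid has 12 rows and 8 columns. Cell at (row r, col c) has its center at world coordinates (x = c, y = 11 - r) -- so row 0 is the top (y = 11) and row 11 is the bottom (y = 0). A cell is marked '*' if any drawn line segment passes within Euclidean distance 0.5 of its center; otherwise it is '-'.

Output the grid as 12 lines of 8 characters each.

Segment 0: (4,9) -> (4,8)
Segment 1: (4,8) -> (4,11)
Segment 2: (4,11) -> (4,9)
Segment 3: (4,9) -> (4,3)
Segment 4: (4,3) -> (4,0)

Answer: ----*---
----*---
----*---
----*---
----*---
----*---
----*---
----*---
----*---
----*---
----*---
----*---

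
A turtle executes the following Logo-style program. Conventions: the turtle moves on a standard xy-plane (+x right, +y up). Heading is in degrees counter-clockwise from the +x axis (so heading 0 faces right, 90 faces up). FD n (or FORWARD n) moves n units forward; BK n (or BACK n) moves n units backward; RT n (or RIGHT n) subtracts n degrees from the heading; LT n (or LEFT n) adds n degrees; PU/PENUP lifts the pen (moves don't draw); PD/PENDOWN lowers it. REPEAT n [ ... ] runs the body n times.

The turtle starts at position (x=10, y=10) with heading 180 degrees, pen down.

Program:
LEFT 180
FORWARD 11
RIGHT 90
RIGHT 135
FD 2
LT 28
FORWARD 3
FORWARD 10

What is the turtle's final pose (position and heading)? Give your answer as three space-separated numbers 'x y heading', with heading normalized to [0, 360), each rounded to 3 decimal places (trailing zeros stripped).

Answer: 7.154 15.215 163

Derivation:
Executing turtle program step by step:
Start: pos=(10,10), heading=180, pen down
LT 180: heading 180 -> 0
FD 11: (10,10) -> (21,10) [heading=0, draw]
RT 90: heading 0 -> 270
RT 135: heading 270 -> 135
FD 2: (21,10) -> (19.586,11.414) [heading=135, draw]
LT 28: heading 135 -> 163
FD 3: (19.586,11.414) -> (16.717,12.291) [heading=163, draw]
FD 10: (16.717,12.291) -> (7.154,15.215) [heading=163, draw]
Final: pos=(7.154,15.215), heading=163, 4 segment(s) drawn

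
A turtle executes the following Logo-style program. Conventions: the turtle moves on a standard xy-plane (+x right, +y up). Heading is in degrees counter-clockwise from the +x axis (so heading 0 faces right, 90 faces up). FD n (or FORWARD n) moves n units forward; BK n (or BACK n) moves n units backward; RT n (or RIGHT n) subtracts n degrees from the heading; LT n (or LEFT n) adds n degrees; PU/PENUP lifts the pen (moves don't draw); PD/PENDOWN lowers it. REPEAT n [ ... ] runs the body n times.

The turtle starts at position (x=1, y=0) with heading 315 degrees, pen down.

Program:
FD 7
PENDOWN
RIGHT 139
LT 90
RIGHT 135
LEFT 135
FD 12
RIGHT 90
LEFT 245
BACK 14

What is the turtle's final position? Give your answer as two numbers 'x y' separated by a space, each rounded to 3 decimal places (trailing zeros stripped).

Executing turtle program step by step:
Start: pos=(1,0), heading=315, pen down
FD 7: (1,0) -> (5.95,-4.95) [heading=315, draw]
PD: pen down
RT 139: heading 315 -> 176
LT 90: heading 176 -> 266
RT 135: heading 266 -> 131
LT 135: heading 131 -> 266
FD 12: (5.95,-4.95) -> (5.113,-16.921) [heading=266, draw]
RT 90: heading 266 -> 176
LT 245: heading 176 -> 61
BK 14: (5.113,-16.921) -> (-1.675,-29.165) [heading=61, draw]
Final: pos=(-1.675,-29.165), heading=61, 3 segment(s) drawn

Answer: -1.675 -29.165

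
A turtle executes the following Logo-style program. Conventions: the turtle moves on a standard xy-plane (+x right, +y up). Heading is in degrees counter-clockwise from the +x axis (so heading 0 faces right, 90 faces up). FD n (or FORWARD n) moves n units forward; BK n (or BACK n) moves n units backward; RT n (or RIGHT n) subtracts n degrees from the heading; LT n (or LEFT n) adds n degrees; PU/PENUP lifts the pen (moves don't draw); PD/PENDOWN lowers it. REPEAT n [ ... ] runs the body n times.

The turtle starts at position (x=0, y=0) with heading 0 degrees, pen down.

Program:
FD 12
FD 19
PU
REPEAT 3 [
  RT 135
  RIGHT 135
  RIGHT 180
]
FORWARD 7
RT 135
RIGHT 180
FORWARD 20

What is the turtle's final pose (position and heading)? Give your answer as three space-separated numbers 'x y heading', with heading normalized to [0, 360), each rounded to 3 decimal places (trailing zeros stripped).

Answer: 16.858 21.142 135

Derivation:
Executing turtle program step by step:
Start: pos=(0,0), heading=0, pen down
FD 12: (0,0) -> (12,0) [heading=0, draw]
FD 19: (12,0) -> (31,0) [heading=0, draw]
PU: pen up
REPEAT 3 [
  -- iteration 1/3 --
  RT 135: heading 0 -> 225
  RT 135: heading 225 -> 90
  RT 180: heading 90 -> 270
  -- iteration 2/3 --
  RT 135: heading 270 -> 135
  RT 135: heading 135 -> 0
  RT 180: heading 0 -> 180
  -- iteration 3/3 --
  RT 135: heading 180 -> 45
  RT 135: heading 45 -> 270
  RT 180: heading 270 -> 90
]
FD 7: (31,0) -> (31,7) [heading=90, move]
RT 135: heading 90 -> 315
RT 180: heading 315 -> 135
FD 20: (31,7) -> (16.858,21.142) [heading=135, move]
Final: pos=(16.858,21.142), heading=135, 2 segment(s) drawn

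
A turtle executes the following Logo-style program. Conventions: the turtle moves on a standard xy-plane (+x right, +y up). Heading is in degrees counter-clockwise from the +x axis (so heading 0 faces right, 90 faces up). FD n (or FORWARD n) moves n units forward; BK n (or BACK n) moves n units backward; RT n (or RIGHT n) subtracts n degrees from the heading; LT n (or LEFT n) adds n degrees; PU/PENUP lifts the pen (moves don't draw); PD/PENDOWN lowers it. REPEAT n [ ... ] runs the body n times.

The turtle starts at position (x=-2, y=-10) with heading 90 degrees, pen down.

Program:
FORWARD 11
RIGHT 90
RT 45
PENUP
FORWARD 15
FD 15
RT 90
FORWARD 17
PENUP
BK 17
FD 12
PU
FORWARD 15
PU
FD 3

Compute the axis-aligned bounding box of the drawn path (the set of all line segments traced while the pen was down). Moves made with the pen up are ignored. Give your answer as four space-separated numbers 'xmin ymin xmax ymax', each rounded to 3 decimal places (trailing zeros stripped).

Answer: -2 -10 -2 1

Derivation:
Executing turtle program step by step:
Start: pos=(-2,-10), heading=90, pen down
FD 11: (-2,-10) -> (-2,1) [heading=90, draw]
RT 90: heading 90 -> 0
RT 45: heading 0 -> 315
PU: pen up
FD 15: (-2,1) -> (8.607,-9.607) [heading=315, move]
FD 15: (8.607,-9.607) -> (19.213,-20.213) [heading=315, move]
RT 90: heading 315 -> 225
FD 17: (19.213,-20.213) -> (7.192,-32.234) [heading=225, move]
PU: pen up
BK 17: (7.192,-32.234) -> (19.213,-20.213) [heading=225, move]
FD 12: (19.213,-20.213) -> (10.728,-28.698) [heading=225, move]
PU: pen up
FD 15: (10.728,-28.698) -> (0.121,-39.305) [heading=225, move]
PU: pen up
FD 3: (0.121,-39.305) -> (-2,-41.426) [heading=225, move]
Final: pos=(-2,-41.426), heading=225, 1 segment(s) drawn

Segment endpoints: x in {-2, -2}, y in {-10, 1}
xmin=-2, ymin=-10, xmax=-2, ymax=1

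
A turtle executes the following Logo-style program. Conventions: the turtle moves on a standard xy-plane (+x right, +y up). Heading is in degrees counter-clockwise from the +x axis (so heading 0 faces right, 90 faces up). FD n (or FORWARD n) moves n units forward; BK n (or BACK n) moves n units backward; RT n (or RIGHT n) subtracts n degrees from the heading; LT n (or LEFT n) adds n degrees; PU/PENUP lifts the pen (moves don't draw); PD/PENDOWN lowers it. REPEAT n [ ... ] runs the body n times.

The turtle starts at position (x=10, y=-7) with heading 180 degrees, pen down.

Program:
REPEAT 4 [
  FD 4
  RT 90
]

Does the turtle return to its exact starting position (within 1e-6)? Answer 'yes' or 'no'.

Answer: yes

Derivation:
Executing turtle program step by step:
Start: pos=(10,-7), heading=180, pen down
REPEAT 4 [
  -- iteration 1/4 --
  FD 4: (10,-7) -> (6,-7) [heading=180, draw]
  RT 90: heading 180 -> 90
  -- iteration 2/4 --
  FD 4: (6,-7) -> (6,-3) [heading=90, draw]
  RT 90: heading 90 -> 0
  -- iteration 3/4 --
  FD 4: (6,-3) -> (10,-3) [heading=0, draw]
  RT 90: heading 0 -> 270
  -- iteration 4/4 --
  FD 4: (10,-3) -> (10,-7) [heading=270, draw]
  RT 90: heading 270 -> 180
]
Final: pos=(10,-7), heading=180, 4 segment(s) drawn

Start position: (10, -7)
Final position: (10, -7)
Distance = 0; < 1e-6 -> CLOSED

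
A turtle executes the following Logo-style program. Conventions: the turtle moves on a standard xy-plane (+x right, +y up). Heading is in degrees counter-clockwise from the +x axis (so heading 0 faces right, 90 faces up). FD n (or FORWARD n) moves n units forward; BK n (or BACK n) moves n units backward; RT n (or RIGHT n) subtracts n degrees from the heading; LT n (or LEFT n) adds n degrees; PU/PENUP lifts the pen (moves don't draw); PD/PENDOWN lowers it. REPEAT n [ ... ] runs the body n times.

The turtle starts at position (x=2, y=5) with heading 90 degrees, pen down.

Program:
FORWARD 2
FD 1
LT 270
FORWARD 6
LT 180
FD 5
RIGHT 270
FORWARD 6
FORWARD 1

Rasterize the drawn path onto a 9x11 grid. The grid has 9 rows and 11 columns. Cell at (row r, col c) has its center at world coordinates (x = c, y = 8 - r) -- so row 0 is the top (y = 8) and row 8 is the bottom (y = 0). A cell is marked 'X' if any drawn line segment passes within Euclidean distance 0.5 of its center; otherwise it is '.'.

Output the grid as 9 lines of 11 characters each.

Segment 0: (2,5) -> (2,7)
Segment 1: (2,7) -> (2,8)
Segment 2: (2,8) -> (8,8)
Segment 3: (8,8) -> (3,8)
Segment 4: (3,8) -> (3,2)
Segment 5: (3,2) -> (3,1)

Answer: ..XXXXXXX..
..XX.......
..XX.......
..XX.......
...X.......
...X.......
...X.......
...X.......
...........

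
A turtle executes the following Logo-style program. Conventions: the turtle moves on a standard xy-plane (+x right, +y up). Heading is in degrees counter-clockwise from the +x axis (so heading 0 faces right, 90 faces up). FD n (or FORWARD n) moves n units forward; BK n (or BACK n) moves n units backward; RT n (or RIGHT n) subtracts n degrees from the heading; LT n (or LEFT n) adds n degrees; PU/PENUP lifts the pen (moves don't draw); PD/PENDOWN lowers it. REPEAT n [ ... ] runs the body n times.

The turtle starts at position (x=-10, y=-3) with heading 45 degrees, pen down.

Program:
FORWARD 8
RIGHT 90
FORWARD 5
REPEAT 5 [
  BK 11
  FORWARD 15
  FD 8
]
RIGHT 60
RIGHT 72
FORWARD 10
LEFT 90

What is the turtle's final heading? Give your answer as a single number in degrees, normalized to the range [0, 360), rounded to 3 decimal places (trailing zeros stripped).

Executing turtle program step by step:
Start: pos=(-10,-3), heading=45, pen down
FD 8: (-10,-3) -> (-4.343,2.657) [heading=45, draw]
RT 90: heading 45 -> 315
FD 5: (-4.343,2.657) -> (-0.808,-0.879) [heading=315, draw]
REPEAT 5 [
  -- iteration 1/5 --
  BK 11: (-0.808,-0.879) -> (-8.586,6.899) [heading=315, draw]
  FD 15: (-8.586,6.899) -> (2.021,-3.707) [heading=315, draw]
  FD 8: (2.021,-3.707) -> (7.678,-9.364) [heading=315, draw]
  -- iteration 2/5 --
  BK 11: (7.678,-9.364) -> (-0.101,-1.586) [heading=315, draw]
  FD 15: (-0.101,-1.586) -> (10.506,-12.192) [heading=315, draw]
  FD 8: (10.506,-12.192) -> (16.163,-17.849) [heading=315, draw]
  -- iteration 3/5 --
  BK 11: (16.163,-17.849) -> (8.385,-10.071) [heading=315, draw]
  FD 15: (8.385,-10.071) -> (18.991,-20.678) [heading=315, draw]
  FD 8: (18.991,-20.678) -> (24.648,-26.335) [heading=315, draw]
  -- iteration 4/5 --
  BK 11: (24.648,-26.335) -> (16.87,-18.556) [heading=315, draw]
  FD 15: (16.87,-18.556) -> (27.477,-29.163) [heading=315, draw]
  FD 8: (27.477,-29.163) -> (33.134,-34.82) [heading=315, draw]
  -- iteration 5/5 --
  BK 11: (33.134,-34.82) -> (25.355,-27.042) [heading=315, draw]
  FD 15: (25.355,-27.042) -> (35.962,-37.648) [heading=315, draw]
  FD 8: (35.962,-37.648) -> (41.619,-43.305) [heading=315, draw]
]
RT 60: heading 315 -> 255
RT 72: heading 255 -> 183
FD 10: (41.619,-43.305) -> (31.632,-43.828) [heading=183, draw]
LT 90: heading 183 -> 273
Final: pos=(31.632,-43.828), heading=273, 18 segment(s) drawn

Answer: 273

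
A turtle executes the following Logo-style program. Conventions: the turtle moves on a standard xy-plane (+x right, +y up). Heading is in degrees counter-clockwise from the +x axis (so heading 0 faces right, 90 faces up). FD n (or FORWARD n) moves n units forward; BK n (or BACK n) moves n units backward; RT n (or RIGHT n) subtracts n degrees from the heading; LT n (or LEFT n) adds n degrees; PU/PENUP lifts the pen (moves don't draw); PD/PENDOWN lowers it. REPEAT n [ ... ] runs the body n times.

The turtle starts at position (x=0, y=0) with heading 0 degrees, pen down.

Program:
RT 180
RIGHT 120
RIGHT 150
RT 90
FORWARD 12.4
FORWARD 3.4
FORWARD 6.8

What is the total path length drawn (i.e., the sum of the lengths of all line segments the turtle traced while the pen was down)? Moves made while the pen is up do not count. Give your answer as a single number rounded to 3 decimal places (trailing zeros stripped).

Executing turtle program step by step:
Start: pos=(0,0), heading=0, pen down
RT 180: heading 0 -> 180
RT 120: heading 180 -> 60
RT 150: heading 60 -> 270
RT 90: heading 270 -> 180
FD 12.4: (0,0) -> (-12.4,0) [heading=180, draw]
FD 3.4: (-12.4,0) -> (-15.8,0) [heading=180, draw]
FD 6.8: (-15.8,0) -> (-22.6,0) [heading=180, draw]
Final: pos=(-22.6,0), heading=180, 3 segment(s) drawn

Segment lengths:
  seg 1: (0,0) -> (-12.4,0), length = 12.4
  seg 2: (-12.4,0) -> (-15.8,0), length = 3.4
  seg 3: (-15.8,0) -> (-22.6,0), length = 6.8
Total = 22.6

Answer: 22.6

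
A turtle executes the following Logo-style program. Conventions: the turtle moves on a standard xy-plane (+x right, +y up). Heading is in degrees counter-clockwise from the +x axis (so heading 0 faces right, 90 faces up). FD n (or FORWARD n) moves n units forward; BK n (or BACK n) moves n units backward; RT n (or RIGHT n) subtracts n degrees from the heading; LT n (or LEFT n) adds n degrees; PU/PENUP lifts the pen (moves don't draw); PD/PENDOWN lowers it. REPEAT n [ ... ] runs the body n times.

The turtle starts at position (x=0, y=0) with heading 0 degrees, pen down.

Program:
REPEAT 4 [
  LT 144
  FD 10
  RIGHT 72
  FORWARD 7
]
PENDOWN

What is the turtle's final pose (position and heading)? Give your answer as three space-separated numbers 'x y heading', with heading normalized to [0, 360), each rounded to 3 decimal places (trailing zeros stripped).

Executing turtle program step by step:
Start: pos=(0,0), heading=0, pen down
REPEAT 4 [
  -- iteration 1/4 --
  LT 144: heading 0 -> 144
  FD 10: (0,0) -> (-8.09,5.878) [heading=144, draw]
  RT 72: heading 144 -> 72
  FD 7: (-8.09,5.878) -> (-5.927,12.535) [heading=72, draw]
  -- iteration 2/4 --
  LT 144: heading 72 -> 216
  FD 10: (-5.927,12.535) -> (-14.017,6.657) [heading=216, draw]
  RT 72: heading 216 -> 144
  FD 7: (-14.017,6.657) -> (-19.68,10.772) [heading=144, draw]
  -- iteration 3/4 --
  LT 144: heading 144 -> 288
  FD 10: (-19.68,10.772) -> (-16.59,1.261) [heading=288, draw]
  RT 72: heading 288 -> 216
  FD 7: (-16.59,1.261) -> (-22.253,-2.853) [heading=216, draw]
  -- iteration 4/4 --
  LT 144: heading 216 -> 0
  FD 10: (-22.253,-2.853) -> (-12.253,-2.853) [heading=0, draw]
  RT 72: heading 0 -> 288
  FD 7: (-12.253,-2.853) -> (-10.09,-9.511) [heading=288, draw]
]
PD: pen down
Final: pos=(-10.09,-9.511), heading=288, 8 segment(s) drawn

Answer: -10.09 -9.511 288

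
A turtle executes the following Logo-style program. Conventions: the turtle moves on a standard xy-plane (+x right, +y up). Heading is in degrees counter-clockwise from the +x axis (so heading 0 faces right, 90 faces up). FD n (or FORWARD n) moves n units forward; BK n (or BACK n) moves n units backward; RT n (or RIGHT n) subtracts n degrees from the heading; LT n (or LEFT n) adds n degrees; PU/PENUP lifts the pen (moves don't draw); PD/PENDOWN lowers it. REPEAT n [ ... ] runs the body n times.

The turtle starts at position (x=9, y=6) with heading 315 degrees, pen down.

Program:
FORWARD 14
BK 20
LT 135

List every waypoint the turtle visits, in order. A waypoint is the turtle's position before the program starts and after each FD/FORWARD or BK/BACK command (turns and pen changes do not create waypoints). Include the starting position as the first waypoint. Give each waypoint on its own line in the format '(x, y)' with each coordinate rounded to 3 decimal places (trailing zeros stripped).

Answer: (9, 6)
(18.899, -3.899)
(4.757, 10.243)

Derivation:
Executing turtle program step by step:
Start: pos=(9,6), heading=315, pen down
FD 14: (9,6) -> (18.899,-3.899) [heading=315, draw]
BK 20: (18.899,-3.899) -> (4.757,10.243) [heading=315, draw]
LT 135: heading 315 -> 90
Final: pos=(4.757,10.243), heading=90, 2 segment(s) drawn
Waypoints (3 total):
(9, 6)
(18.899, -3.899)
(4.757, 10.243)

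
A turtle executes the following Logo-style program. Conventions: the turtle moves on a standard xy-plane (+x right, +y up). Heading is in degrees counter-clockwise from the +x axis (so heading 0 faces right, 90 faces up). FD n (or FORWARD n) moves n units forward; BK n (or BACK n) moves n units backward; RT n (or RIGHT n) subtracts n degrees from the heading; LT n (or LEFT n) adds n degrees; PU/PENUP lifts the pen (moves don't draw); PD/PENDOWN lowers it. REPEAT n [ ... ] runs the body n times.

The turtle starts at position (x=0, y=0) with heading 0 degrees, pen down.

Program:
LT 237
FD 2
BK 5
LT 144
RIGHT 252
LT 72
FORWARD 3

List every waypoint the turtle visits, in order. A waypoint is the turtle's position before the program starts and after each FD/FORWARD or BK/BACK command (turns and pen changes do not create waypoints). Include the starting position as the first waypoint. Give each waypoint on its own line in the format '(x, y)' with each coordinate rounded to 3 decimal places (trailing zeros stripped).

Answer: (0, 0)
(-1.089, -1.677)
(1.634, 2.516)
(-1.167, 1.441)

Derivation:
Executing turtle program step by step:
Start: pos=(0,0), heading=0, pen down
LT 237: heading 0 -> 237
FD 2: (0,0) -> (-1.089,-1.677) [heading=237, draw]
BK 5: (-1.089,-1.677) -> (1.634,2.516) [heading=237, draw]
LT 144: heading 237 -> 21
RT 252: heading 21 -> 129
LT 72: heading 129 -> 201
FD 3: (1.634,2.516) -> (-1.167,1.441) [heading=201, draw]
Final: pos=(-1.167,1.441), heading=201, 3 segment(s) drawn
Waypoints (4 total):
(0, 0)
(-1.089, -1.677)
(1.634, 2.516)
(-1.167, 1.441)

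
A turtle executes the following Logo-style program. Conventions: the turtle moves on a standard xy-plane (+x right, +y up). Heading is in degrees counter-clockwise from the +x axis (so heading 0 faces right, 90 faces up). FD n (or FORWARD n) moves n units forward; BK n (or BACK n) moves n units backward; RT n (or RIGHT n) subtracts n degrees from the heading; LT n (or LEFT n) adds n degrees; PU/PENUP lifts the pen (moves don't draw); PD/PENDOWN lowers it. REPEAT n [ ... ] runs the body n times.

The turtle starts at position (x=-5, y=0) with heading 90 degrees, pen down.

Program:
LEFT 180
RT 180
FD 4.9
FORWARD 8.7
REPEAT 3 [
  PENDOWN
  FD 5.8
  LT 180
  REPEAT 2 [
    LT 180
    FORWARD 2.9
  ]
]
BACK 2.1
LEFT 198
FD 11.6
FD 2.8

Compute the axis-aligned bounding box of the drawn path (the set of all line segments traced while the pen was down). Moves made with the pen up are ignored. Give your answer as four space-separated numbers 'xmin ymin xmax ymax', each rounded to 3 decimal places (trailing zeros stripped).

Executing turtle program step by step:
Start: pos=(-5,0), heading=90, pen down
LT 180: heading 90 -> 270
RT 180: heading 270 -> 90
FD 4.9: (-5,0) -> (-5,4.9) [heading=90, draw]
FD 8.7: (-5,4.9) -> (-5,13.6) [heading=90, draw]
REPEAT 3 [
  -- iteration 1/3 --
  PD: pen down
  FD 5.8: (-5,13.6) -> (-5,19.4) [heading=90, draw]
  LT 180: heading 90 -> 270
  REPEAT 2 [
    -- iteration 1/2 --
    LT 180: heading 270 -> 90
    FD 2.9: (-5,19.4) -> (-5,22.3) [heading=90, draw]
    -- iteration 2/2 --
    LT 180: heading 90 -> 270
    FD 2.9: (-5,22.3) -> (-5,19.4) [heading=270, draw]
  ]
  -- iteration 2/3 --
  PD: pen down
  FD 5.8: (-5,19.4) -> (-5,13.6) [heading=270, draw]
  LT 180: heading 270 -> 90
  REPEAT 2 [
    -- iteration 1/2 --
    LT 180: heading 90 -> 270
    FD 2.9: (-5,13.6) -> (-5,10.7) [heading=270, draw]
    -- iteration 2/2 --
    LT 180: heading 270 -> 90
    FD 2.9: (-5,10.7) -> (-5,13.6) [heading=90, draw]
  ]
  -- iteration 3/3 --
  PD: pen down
  FD 5.8: (-5,13.6) -> (-5,19.4) [heading=90, draw]
  LT 180: heading 90 -> 270
  REPEAT 2 [
    -- iteration 1/2 --
    LT 180: heading 270 -> 90
    FD 2.9: (-5,19.4) -> (-5,22.3) [heading=90, draw]
    -- iteration 2/2 --
    LT 180: heading 90 -> 270
    FD 2.9: (-5,22.3) -> (-5,19.4) [heading=270, draw]
  ]
]
BK 2.1: (-5,19.4) -> (-5,21.5) [heading=270, draw]
LT 198: heading 270 -> 108
FD 11.6: (-5,21.5) -> (-8.585,32.532) [heading=108, draw]
FD 2.8: (-8.585,32.532) -> (-9.45,35.195) [heading=108, draw]
Final: pos=(-9.45,35.195), heading=108, 14 segment(s) drawn

Segment endpoints: x in {-9.45, -8.585, -5, -5, -5, -5, -5, -5, -5, -5}, y in {0, 4.9, 10.7, 13.6, 13.6, 19.4, 21.5, 22.3, 32.532, 35.195}
xmin=-9.45, ymin=0, xmax=-5, ymax=35.195

Answer: -9.45 0 -5 35.195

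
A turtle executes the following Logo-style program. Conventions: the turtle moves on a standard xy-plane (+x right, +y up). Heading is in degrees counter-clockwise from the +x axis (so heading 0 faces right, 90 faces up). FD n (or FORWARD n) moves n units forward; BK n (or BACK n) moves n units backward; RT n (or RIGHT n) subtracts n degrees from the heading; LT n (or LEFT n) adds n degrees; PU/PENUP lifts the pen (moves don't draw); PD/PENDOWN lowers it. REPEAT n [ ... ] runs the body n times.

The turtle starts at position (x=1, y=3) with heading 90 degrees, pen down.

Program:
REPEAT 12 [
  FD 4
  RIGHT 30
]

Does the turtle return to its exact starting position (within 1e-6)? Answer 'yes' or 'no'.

Executing turtle program step by step:
Start: pos=(1,3), heading=90, pen down
REPEAT 12 [
  -- iteration 1/12 --
  FD 4: (1,3) -> (1,7) [heading=90, draw]
  RT 30: heading 90 -> 60
  -- iteration 2/12 --
  FD 4: (1,7) -> (3,10.464) [heading=60, draw]
  RT 30: heading 60 -> 30
  -- iteration 3/12 --
  FD 4: (3,10.464) -> (6.464,12.464) [heading=30, draw]
  RT 30: heading 30 -> 0
  -- iteration 4/12 --
  FD 4: (6.464,12.464) -> (10.464,12.464) [heading=0, draw]
  RT 30: heading 0 -> 330
  -- iteration 5/12 --
  FD 4: (10.464,12.464) -> (13.928,10.464) [heading=330, draw]
  RT 30: heading 330 -> 300
  -- iteration 6/12 --
  FD 4: (13.928,10.464) -> (15.928,7) [heading=300, draw]
  RT 30: heading 300 -> 270
  -- iteration 7/12 --
  FD 4: (15.928,7) -> (15.928,3) [heading=270, draw]
  RT 30: heading 270 -> 240
  -- iteration 8/12 --
  FD 4: (15.928,3) -> (13.928,-0.464) [heading=240, draw]
  RT 30: heading 240 -> 210
  -- iteration 9/12 --
  FD 4: (13.928,-0.464) -> (10.464,-2.464) [heading=210, draw]
  RT 30: heading 210 -> 180
  -- iteration 10/12 --
  FD 4: (10.464,-2.464) -> (6.464,-2.464) [heading=180, draw]
  RT 30: heading 180 -> 150
  -- iteration 11/12 --
  FD 4: (6.464,-2.464) -> (3,-0.464) [heading=150, draw]
  RT 30: heading 150 -> 120
  -- iteration 12/12 --
  FD 4: (3,-0.464) -> (1,3) [heading=120, draw]
  RT 30: heading 120 -> 90
]
Final: pos=(1,3), heading=90, 12 segment(s) drawn

Start position: (1, 3)
Final position: (1, 3)
Distance = 0; < 1e-6 -> CLOSED

Answer: yes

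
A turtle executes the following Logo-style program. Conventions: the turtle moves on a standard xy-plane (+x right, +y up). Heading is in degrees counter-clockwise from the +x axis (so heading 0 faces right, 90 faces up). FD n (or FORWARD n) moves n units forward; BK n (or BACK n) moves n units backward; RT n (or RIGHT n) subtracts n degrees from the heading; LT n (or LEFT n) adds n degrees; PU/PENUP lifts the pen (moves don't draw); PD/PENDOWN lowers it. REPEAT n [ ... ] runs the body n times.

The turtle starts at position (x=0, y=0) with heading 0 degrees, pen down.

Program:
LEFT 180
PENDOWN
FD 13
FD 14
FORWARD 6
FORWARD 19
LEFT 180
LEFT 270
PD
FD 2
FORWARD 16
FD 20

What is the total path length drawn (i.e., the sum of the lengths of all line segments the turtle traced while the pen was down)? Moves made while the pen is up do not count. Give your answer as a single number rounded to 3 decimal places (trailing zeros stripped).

Executing turtle program step by step:
Start: pos=(0,0), heading=0, pen down
LT 180: heading 0 -> 180
PD: pen down
FD 13: (0,0) -> (-13,0) [heading=180, draw]
FD 14: (-13,0) -> (-27,0) [heading=180, draw]
FD 6: (-27,0) -> (-33,0) [heading=180, draw]
FD 19: (-33,0) -> (-52,0) [heading=180, draw]
LT 180: heading 180 -> 0
LT 270: heading 0 -> 270
PD: pen down
FD 2: (-52,0) -> (-52,-2) [heading=270, draw]
FD 16: (-52,-2) -> (-52,-18) [heading=270, draw]
FD 20: (-52,-18) -> (-52,-38) [heading=270, draw]
Final: pos=(-52,-38), heading=270, 7 segment(s) drawn

Segment lengths:
  seg 1: (0,0) -> (-13,0), length = 13
  seg 2: (-13,0) -> (-27,0), length = 14
  seg 3: (-27,0) -> (-33,0), length = 6
  seg 4: (-33,0) -> (-52,0), length = 19
  seg 5: (-52,0) -> (-52,-2), length = 2
  seg 6: (-52,-2) -> (-52,-18), length = 16
  seg 7: (-52,-18) -> (-52,-38), length = 20
Total = 90

Answer: 90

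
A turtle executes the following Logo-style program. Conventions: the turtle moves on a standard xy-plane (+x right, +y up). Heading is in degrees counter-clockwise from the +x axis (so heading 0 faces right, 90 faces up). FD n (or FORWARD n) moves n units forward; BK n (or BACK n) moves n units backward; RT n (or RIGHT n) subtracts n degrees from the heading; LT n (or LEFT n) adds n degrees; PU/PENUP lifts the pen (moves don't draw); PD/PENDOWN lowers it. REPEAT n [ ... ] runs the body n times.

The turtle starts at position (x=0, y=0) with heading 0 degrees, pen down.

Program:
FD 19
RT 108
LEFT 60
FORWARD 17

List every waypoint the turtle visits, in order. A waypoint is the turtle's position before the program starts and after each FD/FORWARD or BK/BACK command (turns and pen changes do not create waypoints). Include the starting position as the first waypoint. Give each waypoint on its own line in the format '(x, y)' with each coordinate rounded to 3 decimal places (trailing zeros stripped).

Answer: (0, 0)
(19, 0)
(30.375, -12.633)

Derivation:
Executing turtle program step by step:
Start: pos=(0,0), heading=0, pen down
FD 19: (0,0) -> (19,0) [heading=0, draw]
RT 108: heading 0 -> 252
LT 60: heading 252 -> 312
FD 17: (19,0) -> (30.375,-12.633) [heading=312, draw]
Final: pos=(30.375,-12.633), heading=312, 2 segment(s) drawn
Waypoints (3 total):
(0, 0)
(19, 0)
(30.375, -12.633)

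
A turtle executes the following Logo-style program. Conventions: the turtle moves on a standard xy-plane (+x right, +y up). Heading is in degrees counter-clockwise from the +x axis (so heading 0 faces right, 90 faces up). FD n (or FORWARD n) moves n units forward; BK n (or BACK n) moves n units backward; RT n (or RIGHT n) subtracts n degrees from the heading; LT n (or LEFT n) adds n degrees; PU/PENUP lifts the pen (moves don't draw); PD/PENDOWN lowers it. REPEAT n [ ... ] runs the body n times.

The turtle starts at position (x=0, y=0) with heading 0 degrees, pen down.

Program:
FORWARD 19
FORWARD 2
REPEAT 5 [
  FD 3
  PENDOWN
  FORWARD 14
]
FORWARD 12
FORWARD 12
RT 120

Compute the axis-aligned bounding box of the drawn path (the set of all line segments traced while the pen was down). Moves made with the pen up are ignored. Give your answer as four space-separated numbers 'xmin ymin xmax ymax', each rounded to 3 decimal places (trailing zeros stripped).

Executing turtle program step by step:
Start: pos=(0,0), heading=0, pen down
FD 19: (0,0) -> (19,0) [heading=0, draw]
FD 2: (19,0) -> (21,0) [heading=0, draw]
REPEAT 5 [
  -- iteration 1/5 --
  FD 3: (21,0) -> (24,0) [heading=0, draw]
  PD: pen down
  FD 14: (24,0) -> (38,0) [heading=0, draw]
  -- iteration 2/5 --
  FD 3: (38,0) -> (41,0) [heading=0, draw]
  PD: pen down
  FD 14: (41,0) -> (55,0) [heading=0, draw]
  -- iteration 3/5 --
  FD 3: (55,0) -> (58,0) [heading=0, draw]
  PD: pen down
  FD 14: (58,0) -> (72,0) [heading=0, draw]
  -- iteration 4/5 --
  FD 3: (72,0) -> (75,0) [heading=0, draw]
  PD: pen down
  FD 14: (75,0) -> (89,0) [heading=0, draw]
  -- iteration 5/5 --
  FD 3: (89,0) -> (92,0) [heading=0, draw]
  PD: pen down
  FD 14: (92,0) -> (106,0) [heading=0, draw]
]
FD 12: (106,0) -> (118,0) [heading=0, draw]
FD 12: (118,0) -> (130,0) [heading=0, draw]
RT 120: heading 0 -> 240
Final: pos=(130,0), heading=240, 14 segment(s) drawn

Segment endpoints: x in {0, 19, 21, 24, 38, 41, 55, 58, 72, 75, 89, 92, 106, 118, 130}, y in {0}
xmin=0, ymin=0, xmax=130, ymax=0

Answer: 0 0 130 0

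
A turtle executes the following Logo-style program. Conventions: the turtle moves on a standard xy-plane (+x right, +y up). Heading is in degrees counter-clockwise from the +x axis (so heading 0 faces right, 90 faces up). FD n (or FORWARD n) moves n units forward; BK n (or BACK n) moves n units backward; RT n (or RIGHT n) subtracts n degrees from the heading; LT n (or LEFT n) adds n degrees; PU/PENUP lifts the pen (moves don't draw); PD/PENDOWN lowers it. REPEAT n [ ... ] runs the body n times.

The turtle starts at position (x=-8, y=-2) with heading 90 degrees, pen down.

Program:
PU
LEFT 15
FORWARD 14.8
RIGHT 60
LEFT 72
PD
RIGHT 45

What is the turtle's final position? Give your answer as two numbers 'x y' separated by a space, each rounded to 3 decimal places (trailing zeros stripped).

Answer: -11.831 12.296

Derivation:
Executing turtle program step by step:
Start: pos=(-8,-2), heading=90, pen down
PU: pen up
LT 15: heading 90 -> 105
FD 14.8: (-8,-2) -> (-11.831,12.296) [heading=105, move]
RT 60: heading 105 -> 45
LT 72: heading 45 -> 117
PD: pen down
RT 45: heading 117 -> 72
Final: pos=(-11.831,12.296), heading=72, 0 segment(s) drawn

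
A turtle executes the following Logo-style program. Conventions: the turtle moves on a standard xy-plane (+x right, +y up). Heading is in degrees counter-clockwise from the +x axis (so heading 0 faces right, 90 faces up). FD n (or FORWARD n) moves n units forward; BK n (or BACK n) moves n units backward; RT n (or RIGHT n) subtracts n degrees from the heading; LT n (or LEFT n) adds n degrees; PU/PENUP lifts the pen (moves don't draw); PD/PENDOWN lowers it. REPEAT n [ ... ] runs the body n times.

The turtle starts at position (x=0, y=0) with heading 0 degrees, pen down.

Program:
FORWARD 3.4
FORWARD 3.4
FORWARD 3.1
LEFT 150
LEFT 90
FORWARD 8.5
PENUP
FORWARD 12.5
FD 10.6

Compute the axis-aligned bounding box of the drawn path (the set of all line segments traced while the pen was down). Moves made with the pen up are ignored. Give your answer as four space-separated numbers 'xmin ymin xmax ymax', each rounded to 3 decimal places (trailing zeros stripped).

Answer: 0 -7.361 9.9 0

Derivation:
Executing turtle program step by step:
Start: pos=(0,0), heading=0, pen down
FD 3.4: (0,0) -> (3.4,0) [heading=0, draw]
FD 3.4: (3.4,0) -> (6.8,0) [heading=0, draw]
FD 3.1: (6.8,0) -> (9.9,0) [heading=0, draw]
LT 150: heading 0 -> 150
LT 90: heading 150 -> 240
FD 8.5: (9.9,0) -> (5.65,-7.361) [heading=240, draw]
PU: pen up
FD 12.5: (5.65,-7.361) -> (-0.6,-18.187) [heading=240, move]
FD 10.6: (-0.6,-18.187) -> (-5.9,-27.366) [heading=240, move]
Final: pos=(-5.9,-27.366), heading=240, 4 segment(s) drawn

Segment endpoints: x in {0, 3.4, 5.65, 6.8, 9.9}, y in {-7.361, 0}
xmin=0, ymin=-7.361, xmax=9.9, ymax=0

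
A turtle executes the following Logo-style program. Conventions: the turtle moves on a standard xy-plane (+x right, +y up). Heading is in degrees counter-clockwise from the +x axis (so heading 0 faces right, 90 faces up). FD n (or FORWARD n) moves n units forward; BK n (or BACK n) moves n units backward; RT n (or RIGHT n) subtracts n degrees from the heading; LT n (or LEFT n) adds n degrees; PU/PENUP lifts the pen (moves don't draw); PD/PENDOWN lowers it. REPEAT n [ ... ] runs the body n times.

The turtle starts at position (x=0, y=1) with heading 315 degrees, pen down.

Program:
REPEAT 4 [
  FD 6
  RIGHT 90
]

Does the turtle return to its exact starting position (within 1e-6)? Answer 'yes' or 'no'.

Answer: yes

Derivation:
Executing turtle program step by step:
Start: pos=(0,1), heading=315, pen down
REPEAT 4 [
  -- iteration 1/4 --
  FD 6: (0,1) -> (4.243,-3.243) [heading=315, draw]
  RT 90: heading 315 -> 225
  -- iteration 2/4 --
  FD 6: (4.243,-3.243) -> (0,-7.485) [heading=225, draw]
  RT 90: heading 225 -> 135
  -- iteration 3/4 --
  FD 6: (0,-7.485) -> (-4.243,-3.243) [heading=135, draw]
  RT 90: heading 135 -> 45
  -- iteration 4/4 --
  FD 6: (-4.243,-3.243) -> (0,1) [heading=45, draw]
  RT 90: heading 45 -> 315
]
Final: pos=(0,1), heading=315, 4 segment(s) drawn

Start position: (0, 1)
Final position: (0, 1)
Distance = 0; < 1e-6 -> CLOSED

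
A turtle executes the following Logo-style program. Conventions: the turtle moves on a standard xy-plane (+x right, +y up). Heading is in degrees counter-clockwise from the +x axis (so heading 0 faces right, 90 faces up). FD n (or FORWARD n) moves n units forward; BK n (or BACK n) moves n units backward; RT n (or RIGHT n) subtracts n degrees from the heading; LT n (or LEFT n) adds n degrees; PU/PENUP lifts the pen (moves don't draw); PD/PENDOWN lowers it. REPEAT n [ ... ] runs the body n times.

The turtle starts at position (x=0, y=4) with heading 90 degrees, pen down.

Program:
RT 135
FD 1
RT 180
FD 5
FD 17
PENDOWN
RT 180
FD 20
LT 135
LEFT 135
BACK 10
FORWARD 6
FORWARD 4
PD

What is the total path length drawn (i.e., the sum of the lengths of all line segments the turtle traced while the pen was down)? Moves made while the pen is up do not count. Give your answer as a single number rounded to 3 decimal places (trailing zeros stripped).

Answer: 63

Derivation:
Executing turtle program step by step:
Start: pos=(0,4), heading=90, pen down
RT 135: heading 90 -> 315
FD 1: (0,4) -> (0.707,3.293) [heading=315, draw]
RT 180: heading 315 -> 135
FD 5: (0.707,3.293) -> (-2.828,6.828) [heading=135, draw]
FD 17: (-2.828,6.828) -> (-14.849,18.849) [heading=135, draw]
PD: pen down
RT 180: heading 135 -> 315
FD 20: (-14.849,18.849) -> (-0.707,4.707) [heading=315, draw]
LT 135: heading 315 -> 90
LT 135: heading 90 -> 225
BK 10: (-0.707,4.707) -> (6.364,11.778) [heading=225, draw]
FD 6: (6.364,11.778) -> (2.121,7.536) [heading=225, draw]
FD 4: (2.121,7.536) -> (-0.707,4.707) [heading=225, draw]
PD: pen down
Final: pos=(-0.707,4.707), heading=225, 7 segment(s) drawn

Segment lengths:
  seg 1: (0,4) -> (0.707,3.293), length = 1
  seg 2: (0.707,3.293) -> (-2.828,6.828), length = 5
  seg 3: (-2.828,6.828) -> (-14.849,18.849), length = 17
  seg 4: (-14.849,18.849) -> (-0.707,4.707), length = 20
  seg 5: (-0.707,4.707) -> (6.364,11.778), length = 10
  seg 6: (6.364,11.778) -> (2.121,7.536), length = 6
  seg 7: (2.121,7.536) -> (-0.707,4.707), length = 4
Total = 63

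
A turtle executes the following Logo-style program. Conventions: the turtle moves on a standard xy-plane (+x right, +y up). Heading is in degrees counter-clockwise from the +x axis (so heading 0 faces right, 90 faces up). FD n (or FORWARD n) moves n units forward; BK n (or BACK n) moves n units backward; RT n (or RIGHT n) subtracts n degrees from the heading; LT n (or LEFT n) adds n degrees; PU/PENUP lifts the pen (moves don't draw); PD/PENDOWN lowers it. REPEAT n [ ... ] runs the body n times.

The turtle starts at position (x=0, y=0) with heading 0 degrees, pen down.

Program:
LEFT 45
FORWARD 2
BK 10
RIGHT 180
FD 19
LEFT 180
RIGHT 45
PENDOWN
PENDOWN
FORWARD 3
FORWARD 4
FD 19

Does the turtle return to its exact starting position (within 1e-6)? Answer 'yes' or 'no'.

Answer: no

Derivation:
Executing turtle program step by step:
Start: pos=(0,0), heading=0, pen down
LT 45: heading 0 -> 45
FD 2: (0,0) -> (1.414,1.414) [heading=45, draw]
BK 10: (1.414,1.414) -> (-5.657,-5.657) [heading=45, draw]
RT 180: heading 45 -> 225
FD 19: (-5.657,-5.657) -> (-19.092,-19.092) [heading=225, draw]
LT 180: heading 225 -> 45
RT 45: heading 45 -> 0
PD: pen down
PD: pen down
FD 3: (-19.092,-19.092) -> (-16.092,-19.092) [heading=0, draw]
FD 4: (-16.092,-19.092) -> (-12.092,-19.092) [heading=0, draw]
FD 19: (-12.092,-19.092) -> (6.908,-19.092) [heading=0, draw]
Final: pos=(6.908,-19.092), heading=0, 6 segment(s) drawn

Start position: (0, 0)
Final position: (6.908, -19.092)
Distance = 20.303; >= 1e-6 -> NOT closed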